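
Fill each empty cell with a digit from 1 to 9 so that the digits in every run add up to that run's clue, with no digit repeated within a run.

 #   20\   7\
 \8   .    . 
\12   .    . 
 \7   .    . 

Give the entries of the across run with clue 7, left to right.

5, 2

7 in 3 cells must be {1,2,4}.
The 12 across and the 7 down share only 4, so R2C2 = 4.
R2C1 = 12 − 4 = 8 completes the 12 across.
Nothing is forced directly, so branch on R1C2, whose candidates are 1 or 2. If R1C2 = 2: then R1C1 would have to be in {6} for the 8 across but in {3,5,7,9} for the 20 down — contradiction. So R1C2 = 1.
R1C1 = 8 − 1 = 7 completes the 8 across.
R3C1 = 20 − 15 = 5 completes the 20 down.
R3C2 = 7 − 5 = 2 completes the 7 across.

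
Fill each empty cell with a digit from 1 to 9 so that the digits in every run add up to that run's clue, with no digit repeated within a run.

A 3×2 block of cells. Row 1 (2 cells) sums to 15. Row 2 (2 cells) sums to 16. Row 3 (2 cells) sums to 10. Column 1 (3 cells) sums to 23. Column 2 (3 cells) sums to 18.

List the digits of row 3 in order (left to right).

16 in 2 cells must be {7,9}; 23 in 3 cells must be {6,8,9}.
The 16 across and the 23 down share only 9, so (2,1) = 9.
(2,2) = 16 − 9 = 7 completes the 16 across.
Nothing is forced directly, so branch on (1,1), whose candidates are 6 or 8. If (1,1) = 8: then (1,2) would have to be in {7} for the 15 across but in {2,3,5,6,8,9} for the 18 down — contradiction. So (1,1) = 6.
(1,2) = 15 − 6 = 9 completes the 15 across.
(3,1) = 23 − 15 = 8 completes the 23 down.
(3,2) = 10 − 8 = 2 completes the 10 across.

8 2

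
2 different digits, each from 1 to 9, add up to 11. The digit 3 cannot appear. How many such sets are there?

3

2 distinct digits from 1–9 sum between 3 and 17.
Dropping sets that contain 3.
Enumerating: {2,9}, {4,7}, {5,6}.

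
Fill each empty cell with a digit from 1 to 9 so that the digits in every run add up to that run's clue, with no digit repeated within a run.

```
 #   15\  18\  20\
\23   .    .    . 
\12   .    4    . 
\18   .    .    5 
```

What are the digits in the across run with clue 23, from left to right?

23 in 3 cells must be {6,8,9}.
Nothing is forced directly, so branch on R3C2, whose candidates are 6 or 9. If R3C2 = 9: then R1C2 would have to be in {6,8,9} for the 23 across but in {5} for the 18 down — contradiction. So R3C2 = 6.
R1C2 = 18 − 10 = 8 completes the 18 down.
R3C1 = 18 − 11 = 7 completes the 18 across.
Given what's placed, R1C1 must be 6 to fit the 23 across and 15 down.
R1C3 = 23 − 14 = 9 completes the 23 across.
R2C1 = 15 − 13 = 2 completes the 15 down.
R2C3 = 12 − 6 = 6 completes the 12 across.

6, 8, 9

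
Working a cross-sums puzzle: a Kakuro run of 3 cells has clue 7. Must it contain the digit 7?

No

The only way to make 7 from 3 distinct digits is {1,2,4}, which does not contain 7.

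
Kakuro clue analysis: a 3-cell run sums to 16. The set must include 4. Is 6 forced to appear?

Counterexample: {3,4,9} sums to 16 under that restriction without using 6.

No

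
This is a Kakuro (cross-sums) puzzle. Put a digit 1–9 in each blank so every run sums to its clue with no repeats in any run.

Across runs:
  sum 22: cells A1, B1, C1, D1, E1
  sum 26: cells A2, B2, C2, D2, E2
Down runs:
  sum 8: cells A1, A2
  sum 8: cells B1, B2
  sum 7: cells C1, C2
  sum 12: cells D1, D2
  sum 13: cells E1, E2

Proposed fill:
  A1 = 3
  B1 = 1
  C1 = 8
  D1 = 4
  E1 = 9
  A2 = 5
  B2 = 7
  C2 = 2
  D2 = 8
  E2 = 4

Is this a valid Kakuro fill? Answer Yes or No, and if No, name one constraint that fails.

No — the down run C1–C2 sums to 10, not 7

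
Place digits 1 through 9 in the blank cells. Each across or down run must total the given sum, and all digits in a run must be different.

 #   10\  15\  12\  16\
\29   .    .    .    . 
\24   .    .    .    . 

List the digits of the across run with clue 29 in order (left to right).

8, 9, 5, 7

29 in 4 cells must be {5,7,8,9}; 16 in 2 cells must be {7,9}.
Nothing is forced directly, so branch on R1C1, whose candidates are 7 or 8 or 9. If R1C1 = 7: that forces R1C4 = 9, R2C1 = 3, R2C4 = 7, R1C2 = 8, R1C3 = 5, after which R2C2 would have to be in {5,6,8,9} for the 24 across but in {7} for the 15 down — contradiction. If R1C1 = 9: that forces R1C4 = 7, R2C1 = 1, R2C4 = 9, R1C2 = 8, R1C3 = 5, after which R2C2 would have to be in {6,8} for the 24 across but in {7} for the 15 down — contradiction. So R1C1 = 8.
R2C1 = 10 − 8 = 2 completes the 10 down.
Nothing is forced directly, so branch on R1C2, whose candidates are 7 or 9. If R1C2 = 7: that forces R1C4 = 9, R2C2 = 8, after which R2C4 would have to be in {5,9} for the 24 across but in {7} for the 16 down — contradiction. So R1C2 = 9.
R1C4 = 7: the only remaining digit allowed by both the 29 across and the 16 down.
R2C2 = 15 − 9 = 6 completes the 15 down.
R2C4 = 16 − 7 = 9 completes the 16 down.
R1C3 = 29 − 24 = 5 completes the 29 across.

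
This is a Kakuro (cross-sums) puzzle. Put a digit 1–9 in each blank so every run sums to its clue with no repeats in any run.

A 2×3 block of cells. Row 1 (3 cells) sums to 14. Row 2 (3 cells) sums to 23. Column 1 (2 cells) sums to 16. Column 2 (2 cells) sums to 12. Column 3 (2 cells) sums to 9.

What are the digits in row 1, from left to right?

23 in 3 cells must be {6,8,9}; 16 in 2 cells must be {7,9}.
The 23 across and the 16 down share only 9, so (2,1) = 9.
Given what's placed, (2,2) must be 8 to fit the 23 across and 12 down.
(2,3) = 23 − 17 = 6 completes the 23 across.
(1,1) = 16 − 9 = 7 completes the 16 down.
(1,2) = 12 − 8 = 4 completes the 12 down.
(1,3) = 14 − 11 = 3 completes the 14 across.

7, 4, 3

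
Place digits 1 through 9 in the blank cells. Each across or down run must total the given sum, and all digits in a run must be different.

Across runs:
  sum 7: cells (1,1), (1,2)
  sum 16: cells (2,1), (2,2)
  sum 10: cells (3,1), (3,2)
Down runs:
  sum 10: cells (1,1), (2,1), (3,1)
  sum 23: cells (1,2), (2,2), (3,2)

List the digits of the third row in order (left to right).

16 in 2 cells must be {7,9}; 23 in 3 cells must be {6,8,9}.
The 7 across and the 23 down share only 6, so (1,2) = 6.
The 16 across and the 10 down share only 7, so (2,1) = 7.
(2,2) = 16 − 7 = 9 completes the 16 across.
(3,2) = 23 − 15 = 8 completes the 23 down.
(1,1) = 7 − 6 = 1 completes the 7 across.
(3,1) = 10 − 8 = 2 completes the 10 across.

2, 8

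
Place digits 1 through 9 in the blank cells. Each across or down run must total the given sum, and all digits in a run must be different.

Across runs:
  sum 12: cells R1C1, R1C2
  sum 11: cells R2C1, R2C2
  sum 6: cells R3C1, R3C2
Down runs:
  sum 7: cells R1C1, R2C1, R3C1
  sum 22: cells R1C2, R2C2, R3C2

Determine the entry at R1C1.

4

7 in 3 cells must be {1,2,4}.
The 12 across and the 7 down share only 4, so R1C1 = 4.
R1C2 = 12 − 4 = 8 completes the 12 across.
Given what's placed, R2C1 must be 2 to fit the 11 across and 7 down.
R2C2 = 11 − 2 = 9 completes the 11 across.
R3C1 = 7 − 6 = 1 completes the 7 down.
R3C2 = 6 − 1 = 5 completes the 6 across.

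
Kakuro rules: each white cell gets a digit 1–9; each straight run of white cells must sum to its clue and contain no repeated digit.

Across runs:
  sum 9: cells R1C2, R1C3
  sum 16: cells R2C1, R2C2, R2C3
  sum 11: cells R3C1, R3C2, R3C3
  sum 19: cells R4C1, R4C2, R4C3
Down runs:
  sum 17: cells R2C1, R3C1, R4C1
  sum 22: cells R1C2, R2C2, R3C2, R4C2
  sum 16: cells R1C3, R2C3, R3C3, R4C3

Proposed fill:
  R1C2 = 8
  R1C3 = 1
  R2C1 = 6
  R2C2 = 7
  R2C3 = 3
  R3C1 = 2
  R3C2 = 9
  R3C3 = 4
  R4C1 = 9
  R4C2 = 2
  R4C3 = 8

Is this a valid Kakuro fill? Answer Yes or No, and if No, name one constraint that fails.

No — the across run R3C1–R3C3 sums to 15, not 11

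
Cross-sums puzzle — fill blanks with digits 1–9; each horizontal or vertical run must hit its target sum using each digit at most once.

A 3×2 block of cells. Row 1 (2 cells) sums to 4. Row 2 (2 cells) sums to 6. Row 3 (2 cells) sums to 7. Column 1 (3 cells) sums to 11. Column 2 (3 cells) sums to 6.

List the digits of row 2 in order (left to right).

4 in 2 cells must be {1,3}; 6 in 3 cells must be {1,2,3}.
Nothing is forced directly, so branch on (1,1), whose candidates are 1 or 3. If (1,1) = 3: that forces (1,2) = 1, (2,2) = 2, (3,2) = 3, after which (2,1) would have to be in {4} for the 6 across but in {1,2,6,7} for the 11 down — contradiction. So (1,1) = 1.
(1,2) = 4 − 1 = 3 completes the 4 across.
Nothing is forced directly, so branch on (2,1), whose candidates are 2 or 4. If (2,1) = 2: then (2,2) would have to be in {4} for the 6 across but in {1,2} for the 6 down — contradiction. So (2,1) = 4.
(2,2) = 6 − 4 = 2 completes the 6 across.
(3,1) = 11 − 5 = 6 completes the 11 down.
(3,2) = 7 − 6 = 1 completes the 7 across.

4 2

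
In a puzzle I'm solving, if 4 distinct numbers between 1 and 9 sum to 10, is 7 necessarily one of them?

The only way to make 10 from 4 distinct digits is {1,2,3,4}, which does not contain 7.

No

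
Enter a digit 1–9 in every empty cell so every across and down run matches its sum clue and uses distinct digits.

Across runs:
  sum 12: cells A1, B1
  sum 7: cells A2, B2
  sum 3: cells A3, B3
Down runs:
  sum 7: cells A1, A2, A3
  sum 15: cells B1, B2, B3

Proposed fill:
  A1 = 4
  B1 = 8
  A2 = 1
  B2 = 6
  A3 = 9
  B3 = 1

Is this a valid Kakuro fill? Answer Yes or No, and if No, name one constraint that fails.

No — the down run A1–A3 sums to 14, not 7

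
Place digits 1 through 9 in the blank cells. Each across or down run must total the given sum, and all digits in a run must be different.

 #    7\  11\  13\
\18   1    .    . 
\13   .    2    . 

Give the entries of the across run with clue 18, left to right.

1 9 8

R1C2 = 11 − 2 = 9 completes the 11 down.
R1C3 = 18 − 10 = 8 completes the 18 across.
R2C1 = 7 − 1 = 6 completes the 7 down.
R2C3 = 13 − 8 = 5 completes the 13 across.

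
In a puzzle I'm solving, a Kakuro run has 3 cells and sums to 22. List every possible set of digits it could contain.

{5,8,9}; {6,7,9}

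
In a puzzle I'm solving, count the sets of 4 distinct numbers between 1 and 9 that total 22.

11

4 distinct digits from 1–9 sum between 10 and 30.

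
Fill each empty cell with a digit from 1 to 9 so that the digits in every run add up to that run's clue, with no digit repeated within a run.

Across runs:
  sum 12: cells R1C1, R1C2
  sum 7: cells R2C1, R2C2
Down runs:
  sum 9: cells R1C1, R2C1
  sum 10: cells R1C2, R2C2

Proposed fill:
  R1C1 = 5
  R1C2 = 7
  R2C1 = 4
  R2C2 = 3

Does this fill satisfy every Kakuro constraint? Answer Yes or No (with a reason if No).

Across: 5+7=12; 4+3=7. Down: 5+4=9; 7+3=10. No digit repeats within any run.

Yes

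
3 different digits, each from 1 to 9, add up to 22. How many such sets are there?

3 distinct digits from 1–9 sum between 6 and 24.
Enumerating: {5,8,9}, {6,7,9}.

2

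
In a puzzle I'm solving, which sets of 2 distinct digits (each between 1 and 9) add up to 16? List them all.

{7,9}

2 distinct digits from 1–9 sum between 3 and 17.
Only one set works: {7,9}.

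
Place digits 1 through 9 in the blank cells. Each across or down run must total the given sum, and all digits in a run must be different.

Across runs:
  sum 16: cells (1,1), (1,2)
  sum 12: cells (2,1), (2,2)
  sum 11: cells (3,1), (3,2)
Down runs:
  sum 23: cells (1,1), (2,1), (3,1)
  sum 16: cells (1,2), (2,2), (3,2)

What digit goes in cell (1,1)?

9

16 in 2 cells must be {7,9}; 23 in 3 cells must be {6,8,9}.
The 16 across and the 23 down share only 9, so (1,1) = 9.
(1,2) = 16 − 9 = 7 completes the 16 across.
Given what's placed, (2,1) must be 8 to fit the 12 across and 23 down.
(2,2) = 12 − 8 = 4 completes the 12 across.
(3,1) = 23 − 17 = 6 completes the 23 down.
(3,2) = 11 − 6 = 5 completes the 11 across.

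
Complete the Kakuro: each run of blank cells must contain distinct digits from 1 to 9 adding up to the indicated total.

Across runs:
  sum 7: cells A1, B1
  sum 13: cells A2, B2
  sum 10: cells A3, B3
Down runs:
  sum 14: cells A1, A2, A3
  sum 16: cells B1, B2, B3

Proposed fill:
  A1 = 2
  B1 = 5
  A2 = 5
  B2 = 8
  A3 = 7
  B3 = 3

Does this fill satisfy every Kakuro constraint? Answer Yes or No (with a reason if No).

Yes

Across: 2+5=7; 5+8=13; 7+3=10. Down: 2+5+7=14; 5+8+3=16. No digit repeats within any run.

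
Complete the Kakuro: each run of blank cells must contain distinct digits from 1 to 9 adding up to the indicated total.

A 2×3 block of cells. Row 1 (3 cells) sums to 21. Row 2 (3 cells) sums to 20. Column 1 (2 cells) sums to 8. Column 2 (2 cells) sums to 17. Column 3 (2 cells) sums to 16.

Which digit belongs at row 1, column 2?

9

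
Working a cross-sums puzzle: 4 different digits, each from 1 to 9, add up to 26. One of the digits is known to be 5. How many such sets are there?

4 distinct digits from 1–9 sum between 10 and 30.
Keeping only sets containing 5.
Enumerating: {4,5,8,9}, {5,6,7,8}.

2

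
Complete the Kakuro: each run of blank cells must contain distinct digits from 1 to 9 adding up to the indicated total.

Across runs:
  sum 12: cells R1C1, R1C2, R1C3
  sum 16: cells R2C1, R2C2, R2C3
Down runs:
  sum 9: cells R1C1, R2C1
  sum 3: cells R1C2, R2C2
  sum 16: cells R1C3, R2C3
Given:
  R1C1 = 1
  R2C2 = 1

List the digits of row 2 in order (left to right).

8 1 7

3 in 2 cells must be {1,2}; 16 in 2 cells must be {7,9}.
R1C2 = 3 − 1 = 2 completes the 3 down.
R1C3 = 12 − 3 = 9 completes the 12 across.
R2C1 = 9 − 1 = 8 completes the 9 down.
R2C3 = 16 − 9 = 7 completes the 16 across.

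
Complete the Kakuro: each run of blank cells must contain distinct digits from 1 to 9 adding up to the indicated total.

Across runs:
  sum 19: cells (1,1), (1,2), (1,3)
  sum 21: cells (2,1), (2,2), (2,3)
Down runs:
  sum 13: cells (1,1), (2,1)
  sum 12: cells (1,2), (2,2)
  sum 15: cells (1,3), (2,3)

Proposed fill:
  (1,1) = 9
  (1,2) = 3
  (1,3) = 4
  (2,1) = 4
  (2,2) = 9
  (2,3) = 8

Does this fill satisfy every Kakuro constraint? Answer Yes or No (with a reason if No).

No — the across run (1,1)–(1,3) sums to 16, not 19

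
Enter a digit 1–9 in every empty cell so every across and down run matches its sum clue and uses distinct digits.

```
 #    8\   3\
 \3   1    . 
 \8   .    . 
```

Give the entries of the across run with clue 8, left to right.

3 in 2 cells must be {1,2}.
R1C2 = 3 − 1 = 2 completes the 3 across.
R2C1 = 8 − 1 = 7 completes the 8 down.
R2C2 = 8 − 7 = 1 completes the 8 across.

7, 1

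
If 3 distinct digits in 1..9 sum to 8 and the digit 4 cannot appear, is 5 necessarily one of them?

The only way to make 8 from 3 distinct digits under that restriction is {1,2,5}, which contains 5.

Yes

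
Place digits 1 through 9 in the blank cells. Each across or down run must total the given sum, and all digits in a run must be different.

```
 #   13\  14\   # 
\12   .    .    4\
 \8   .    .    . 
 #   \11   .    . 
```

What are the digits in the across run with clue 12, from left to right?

8, 4

4 in 2 cells must be {1,3}.
The 11 across and the 4 down share only 3, so R3C3 = 3.
R2C3 = 4 − 3 = 1 completes the 4 down.
R3C2 = 11 − 3 = 8 completes the 11 across.
No cell is forced outright now. R1C2 can only be 4 or 5 (the digits allowed by both its 12 across and its 14 down). If R1C2 = 5: that forces R1C1 = 7, after which R2C1 would have to be in {2,3,4,5} for the 8 across but in {6} for the 13 down — contradiction. So R1C2 = 4.
R1C1 = 12 − 4 = 8 completes the 12 across.
R2C1 = 13 − 8 = 5 completes the 13 down.
R2C2 = 8 − 6 = 2 completes the 8 across.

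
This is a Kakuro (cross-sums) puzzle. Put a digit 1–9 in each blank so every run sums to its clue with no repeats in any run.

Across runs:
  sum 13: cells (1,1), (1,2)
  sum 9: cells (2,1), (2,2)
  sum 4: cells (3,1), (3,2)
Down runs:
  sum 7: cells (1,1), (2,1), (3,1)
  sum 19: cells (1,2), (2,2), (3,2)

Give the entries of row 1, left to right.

4 in 2 cells must be {1,3}; 7 in 3 cells must be {1,2,4}.
The 13 across and the 7 down share only 4, so (1,1) = 4.
(1,2) = 13 − 4 = 9 completes the 13 across.
Given what's placed, (3,1) must be 1 to fit the 4 across and 7 down.
(3,2) = 4 − 1 = 3 completes the 4 across.
(2,1) = 7 − 5 = 2 completes the 7 down.
(2,2) = 9 − 2 = 7 completes the 9 across.

4 9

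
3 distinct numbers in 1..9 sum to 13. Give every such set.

3 distinct digits from 1–9 sum between 6 and 24.

{1,3,9}; {1,4,8}; {1,5,7}; {2,3,8}; {2,4,7}; {2,5,6}; {3,4,6}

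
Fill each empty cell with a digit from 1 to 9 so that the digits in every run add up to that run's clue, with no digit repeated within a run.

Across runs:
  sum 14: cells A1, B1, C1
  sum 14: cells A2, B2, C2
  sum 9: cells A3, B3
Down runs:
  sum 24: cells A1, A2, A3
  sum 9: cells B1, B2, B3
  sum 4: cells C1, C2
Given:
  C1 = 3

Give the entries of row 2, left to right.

7 6 1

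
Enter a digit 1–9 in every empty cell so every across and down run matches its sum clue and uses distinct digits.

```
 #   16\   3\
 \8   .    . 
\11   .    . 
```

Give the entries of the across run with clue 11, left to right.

9 2

16 in 2 cells must be {7,9}; 3 in 2 cells must be {1,2}.
The 8 across and the 16 down share only 7, so R1C1 = 7.
R1C2 = 8 − 7 = 1 completes the 8 across.
R2C1 = 16 − 7 = 9 completes the 16 down.
R2C2 = 11 − 9 = 2 completes the 11 across.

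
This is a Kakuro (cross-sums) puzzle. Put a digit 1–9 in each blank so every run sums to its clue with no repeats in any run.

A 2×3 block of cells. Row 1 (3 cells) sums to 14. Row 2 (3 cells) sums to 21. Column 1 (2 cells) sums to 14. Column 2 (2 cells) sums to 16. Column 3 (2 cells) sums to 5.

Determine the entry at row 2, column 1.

16 in 2 cells must be {7,9}.
The 21 across and the 5 down share only 4, so (2,3) = 4.
(1,3) = 5 − 4 = 1 completes the 5 down.
Given what's placed, (2,2) must be 9 to fit the 21 across and 16 down.
(1,2) = 16 − 9 = 7 completes the 16 down.
(2,1) = 21 − 13 = 8 completes the 21 across.
(1,1) = 14 − 8 = 6 completes the 14 across.

8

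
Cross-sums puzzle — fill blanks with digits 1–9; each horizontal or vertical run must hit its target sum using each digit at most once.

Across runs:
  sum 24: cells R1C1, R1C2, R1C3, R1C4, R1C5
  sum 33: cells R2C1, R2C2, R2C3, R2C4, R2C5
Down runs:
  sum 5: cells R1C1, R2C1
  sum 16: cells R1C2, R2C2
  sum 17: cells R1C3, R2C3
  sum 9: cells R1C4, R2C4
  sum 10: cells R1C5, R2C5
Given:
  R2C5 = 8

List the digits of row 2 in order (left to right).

4 7 9 5 8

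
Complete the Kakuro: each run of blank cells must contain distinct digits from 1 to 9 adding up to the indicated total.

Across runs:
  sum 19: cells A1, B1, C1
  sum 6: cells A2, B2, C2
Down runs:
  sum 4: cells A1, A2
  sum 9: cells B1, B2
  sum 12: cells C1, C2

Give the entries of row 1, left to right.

3, 7, 9

6 in 3 cells must be {1,2,3}; 4 in 2 cells must be {1,3}.
The 19 across and the 4 down share only 3, so A1 = 3.
Given what's placed, B1 must be 7 to fit the 19 across and 9 down.
C1 = 19 − 10 = 9 completes the 19 across.
A2 = 4 − 3 = 1 completes the 4 down.
B2 = 9 − 7 = 2 completes the 9 down.
C2 = 6 − 3 = 3 completes the 6 across.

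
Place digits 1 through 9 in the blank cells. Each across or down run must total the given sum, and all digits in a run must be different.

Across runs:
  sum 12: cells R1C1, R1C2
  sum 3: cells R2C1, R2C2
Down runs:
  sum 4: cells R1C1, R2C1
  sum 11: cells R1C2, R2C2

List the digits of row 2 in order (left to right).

1 2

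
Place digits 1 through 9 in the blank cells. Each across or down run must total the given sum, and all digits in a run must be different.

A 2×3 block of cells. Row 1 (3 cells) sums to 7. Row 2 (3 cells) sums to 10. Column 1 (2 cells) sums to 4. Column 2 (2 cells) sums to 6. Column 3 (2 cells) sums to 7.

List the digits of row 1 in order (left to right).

1 4 2

7 in 3 cells must be {1,2,4}; 4 in 2 cells must be {1,3}.
The 7 across and the 4 down share only 1, so (1,1) = 1.
(2,1) = 4 − 1 = 3 completes the 4 down.
Nothing is forced directly, so branch on (1,2), whose candidates are 2 or 4. If (1,2) = 2: that forces (1,3) = 4, after which (2,2) would have to be in {1,2,5,6} for the 10 across but in {4} for the 6 down — contradiction. So (1,2) = 4.
(1,3) = 7 − 5 = 2 completes the 7 across.
(2,2) = 6 − 4 = 2 completes the 6 down.
(2,3) = 10 − 5 = 5 completes the 10 across.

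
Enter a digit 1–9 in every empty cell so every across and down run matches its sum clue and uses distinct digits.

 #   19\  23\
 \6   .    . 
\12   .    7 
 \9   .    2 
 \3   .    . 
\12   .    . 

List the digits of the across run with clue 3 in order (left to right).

2, 1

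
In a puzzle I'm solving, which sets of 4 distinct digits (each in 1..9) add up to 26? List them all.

4 distinct digits from 1–9 sum between 10 and 30.

{2,7,8,9}; {3,6,8,9}; {4,5,8,9}; {4,6,7,9}; {5,6,7,8}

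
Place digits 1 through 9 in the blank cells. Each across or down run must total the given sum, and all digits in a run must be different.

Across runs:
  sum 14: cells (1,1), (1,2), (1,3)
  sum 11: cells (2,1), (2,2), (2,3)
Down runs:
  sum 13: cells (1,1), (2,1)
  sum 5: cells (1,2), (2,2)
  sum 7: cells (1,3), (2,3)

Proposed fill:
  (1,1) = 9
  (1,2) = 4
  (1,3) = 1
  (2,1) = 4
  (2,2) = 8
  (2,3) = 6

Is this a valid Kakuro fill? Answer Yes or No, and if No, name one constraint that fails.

No — the across run (2,1)–(2,3) sums to 18, not 11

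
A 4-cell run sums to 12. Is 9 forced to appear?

Counterexample: {1,2,3,6} sums to 12 without using 9.

No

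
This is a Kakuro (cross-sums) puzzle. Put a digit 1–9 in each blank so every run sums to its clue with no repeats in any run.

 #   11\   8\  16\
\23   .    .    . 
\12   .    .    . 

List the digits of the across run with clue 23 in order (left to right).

23 in 3 cells must be {6,8,9}; 16 in 2 cells must be {7,9}.
The 23 across and the 8 down share only 6, so R1C2 = 6.
Given what's placed, R1C3 must be 9 to fit the 23 across and 16 down.
R2C2 = 8 − 6 = 2 completes the 8 down.
R2C3 = 16 − 9 = 7 completes the 16 down.
R1C1 = 23 − 15 = 8 completes the 23 across.
R2C1 = 12 − 9 = 3 completes the 12 across.

8, 6, 9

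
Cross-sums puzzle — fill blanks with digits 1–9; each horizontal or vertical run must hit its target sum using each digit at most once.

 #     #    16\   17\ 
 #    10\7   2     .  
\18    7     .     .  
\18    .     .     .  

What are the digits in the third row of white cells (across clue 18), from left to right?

R1C3 = 7 − 2 = 5 completes the 7 across.
R3C1 = 10 − 7 = 3 completes the 10 down.
No cell is forced outright now. R3C3 can only be 8 or 9 (the digits allowed by both its 18 across and its 17 down). If R3C3 = 8: then R2C3 would have to be in {2,3,5,6,8,9} for the 18 across but in {4} for the 17 down — contradiction. So R3C3 = 9.
R2C3 = 17 − 14 = 3 completes the 17 down.
R3C2 = 18 − 12 = 6 completes the 18 across.
R2C2 = 18 − 10 = 8 completes the 18 across.

3 6 9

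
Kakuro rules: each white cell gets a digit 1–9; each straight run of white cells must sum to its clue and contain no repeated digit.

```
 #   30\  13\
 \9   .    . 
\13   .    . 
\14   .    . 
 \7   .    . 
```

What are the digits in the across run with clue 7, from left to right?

30 in 4 cells must be {6,7,8,9}.
Only 6 fits R4C1 under both its across sum 7 and down sum 30.
R4C2 = 7 − 6 = 1 completes the 7 across.

6, 1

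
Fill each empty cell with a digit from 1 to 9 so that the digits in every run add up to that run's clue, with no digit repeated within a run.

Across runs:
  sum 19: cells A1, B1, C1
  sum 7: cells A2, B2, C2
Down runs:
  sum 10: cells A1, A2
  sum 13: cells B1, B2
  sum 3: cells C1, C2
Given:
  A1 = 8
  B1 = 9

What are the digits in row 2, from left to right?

2 4 1

7 in 3 cells must be {1,2,4}; 3 in 2 cells must be {1,2}.
C1 = 19 − 17 = 2 completes the 19 across.
A2 = 10 − 8 = 2 completes the 10 down.
B2 = 13 − 9 = 4 completes the 13 down.
C2 = 7 − 6 = 1 completes the 7 across.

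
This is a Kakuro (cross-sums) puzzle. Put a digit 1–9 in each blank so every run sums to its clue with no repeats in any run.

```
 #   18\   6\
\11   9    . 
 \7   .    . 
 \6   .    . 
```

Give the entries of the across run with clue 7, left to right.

4, 3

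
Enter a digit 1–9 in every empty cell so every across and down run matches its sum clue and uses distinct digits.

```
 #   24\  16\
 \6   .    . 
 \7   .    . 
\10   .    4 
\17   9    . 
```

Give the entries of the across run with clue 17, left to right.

17 in 2 cells must be {8,9}.
R3C1 = 10 − 4 = 6 completes the 10 across.
R4C2 = 17 − 9 = 8 completes the 17 across.
Given what's placed, R1C2 must be 1 to fit the 6 across and 16 down.
R2C2 = 16 − 13 = 3 completes the 16 down.
R1C1 = 6 − 1 = 5 completes the 6 across.
R2C1 = 7 − 3 = 4 completes the 7 across.

9 8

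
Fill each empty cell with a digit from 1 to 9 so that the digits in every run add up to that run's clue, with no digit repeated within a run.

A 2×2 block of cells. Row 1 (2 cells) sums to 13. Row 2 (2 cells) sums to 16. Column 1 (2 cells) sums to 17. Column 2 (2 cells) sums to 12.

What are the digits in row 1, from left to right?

8, 5

16 in 2 cells must be {7,9}; 17 in 2 cells must be {8,9}.
The 16 across and the 17 down share only 9, so (2,1) = 9.
(2,2) = 16 − 9 = 7 completes the 16 across.
(1,1) = 17 − 9 = 8 completes the 17 down.
(1,2) = 13 − 8 = 5 completes the 13 across.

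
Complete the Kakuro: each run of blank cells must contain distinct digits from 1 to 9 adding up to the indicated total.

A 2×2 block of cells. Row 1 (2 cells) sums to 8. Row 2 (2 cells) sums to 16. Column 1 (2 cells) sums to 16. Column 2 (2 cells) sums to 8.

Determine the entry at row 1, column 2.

1

16 in 2 cells must be {7,9}.
The 8 across and the 16 down share only 7, so (1,1) = 7.
(1,2) = 8 − 7 = 1 completes the 8 across.
(2,1) = 16 − 7 = 9 completes the 16 down.
(2,2) = 16 − 9 = 7 completes the 16 across.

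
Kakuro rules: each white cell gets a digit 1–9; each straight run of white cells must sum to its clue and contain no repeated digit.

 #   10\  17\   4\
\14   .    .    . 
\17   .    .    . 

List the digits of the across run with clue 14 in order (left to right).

4, 9, 1

17 in 2 cells must be {8,9}; 4 in 2 cells must be {1,3}.
Nothing is forced directly, so branch on R1C3, whose candidates are 1 or 3. If R1C3 = 3: that forces R1C2 = 9, R2C2 = 8, after which R2C3 would have to be in {2,3,4,5,6,7} for the 17 across but in {1} for the 4 down — contradiction. So R1C3 = 1.
R2C3 = 4 − 1 = 3 completes the 4 down.
Nothing is forced directly, so branch on R1C2, whose candidates are 8 or 9. If R1C2 = 8: then R1C1 would have to be in {5} for the 14 across but in {1,2,3,4,6,7,8,9} for the 10 down — contradiction. So R1C2 = 9.
R1C1 = 14 − 10 = 4 completes the 14 across.
R2C1 = 10 − 4 = 6 completes the 10 down.
R2C2 = 17 − 9 = 8 completes the 17 across.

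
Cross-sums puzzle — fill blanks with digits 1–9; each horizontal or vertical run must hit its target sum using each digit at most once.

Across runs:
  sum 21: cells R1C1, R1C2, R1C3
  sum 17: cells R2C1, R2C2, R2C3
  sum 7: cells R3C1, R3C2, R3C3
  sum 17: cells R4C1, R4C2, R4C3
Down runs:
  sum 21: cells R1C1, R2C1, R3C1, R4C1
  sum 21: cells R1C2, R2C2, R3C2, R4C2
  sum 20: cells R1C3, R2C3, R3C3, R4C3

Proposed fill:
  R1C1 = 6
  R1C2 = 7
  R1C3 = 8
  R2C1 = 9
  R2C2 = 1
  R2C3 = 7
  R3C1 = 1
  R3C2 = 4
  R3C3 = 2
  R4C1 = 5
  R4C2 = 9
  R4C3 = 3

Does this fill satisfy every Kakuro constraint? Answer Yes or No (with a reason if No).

Across: 6+7+8=21; 9+1+7=17; 1+4+2=7; 5+9+3=17. Down: 6+9+1+5=21; 7+1+4+9=21; 8+7+2+3=20. No digit repeats within any run.

Yes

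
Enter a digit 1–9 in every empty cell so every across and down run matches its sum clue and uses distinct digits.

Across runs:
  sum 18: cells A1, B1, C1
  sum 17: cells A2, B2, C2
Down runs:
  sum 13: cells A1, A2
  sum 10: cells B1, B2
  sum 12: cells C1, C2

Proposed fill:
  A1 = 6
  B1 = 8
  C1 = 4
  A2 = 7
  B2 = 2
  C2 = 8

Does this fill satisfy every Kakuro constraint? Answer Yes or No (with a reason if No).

Yes

Across: 6+8+4=18; 7+2+8=17. Down: 6+7=13; 8+2=10; 4+8=12. No digit repeats within any run.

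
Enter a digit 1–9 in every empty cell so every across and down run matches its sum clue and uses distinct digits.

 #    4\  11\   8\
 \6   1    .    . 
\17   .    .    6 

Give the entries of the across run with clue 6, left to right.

6 in 3 cells must be {1,2,3}; 4 in 2 cells must be {1,3}.
R1C3 = 8 − 6 = 2 completes the 8 down.
R2C1 = 4 − 1 = 3 completes the 4 down.
R2C2 = 17 − 9 = 8 completes the 17 across.
R1C2 = 6 − 3 = 3 completes the 6 across.

1 3 2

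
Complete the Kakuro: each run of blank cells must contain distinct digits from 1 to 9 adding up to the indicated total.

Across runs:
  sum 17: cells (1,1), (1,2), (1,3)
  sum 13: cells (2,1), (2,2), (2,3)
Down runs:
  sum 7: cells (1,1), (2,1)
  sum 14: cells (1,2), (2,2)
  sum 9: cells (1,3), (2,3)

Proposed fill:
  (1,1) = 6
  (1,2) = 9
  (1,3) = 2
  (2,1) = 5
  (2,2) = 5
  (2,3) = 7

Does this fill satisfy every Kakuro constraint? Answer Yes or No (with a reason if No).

No — the down run (1,1)–(2,1) sums to 11, not 7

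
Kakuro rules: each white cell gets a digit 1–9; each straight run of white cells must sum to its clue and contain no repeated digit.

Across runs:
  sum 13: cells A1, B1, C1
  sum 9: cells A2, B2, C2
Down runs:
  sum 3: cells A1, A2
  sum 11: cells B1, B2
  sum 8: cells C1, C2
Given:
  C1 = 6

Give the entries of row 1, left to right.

2, 5, 6

3 in 2 cells must be {1,2}.
Given what's placed, A1 must be 2 to fit the 13 across and 3 down.
B1 = 13 − 8 = 5 completes the 13 across.
A2 = 3 − 2 = 1 completes the 3 down.
B2 = 11 − 5 = 6 completes the 11 down.
C2 = 9 − 7 = 2 completes the 9 across.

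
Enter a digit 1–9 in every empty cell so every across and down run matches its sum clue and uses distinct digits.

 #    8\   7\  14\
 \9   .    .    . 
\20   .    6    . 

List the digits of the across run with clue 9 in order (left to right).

R1C2 = 7 − 6 = 1 completes the 7 down.
Given what's placed, R2C1 must be 5 to fit the 20 across and 8 down.
R2C3 = 20 − 11 = 9 completes the 20 across.
R1C1 = 8 − 5 = 3 completes the 8 down.
R1C3 = 9 − 4 = 5 completes the 9 across.

3 1 5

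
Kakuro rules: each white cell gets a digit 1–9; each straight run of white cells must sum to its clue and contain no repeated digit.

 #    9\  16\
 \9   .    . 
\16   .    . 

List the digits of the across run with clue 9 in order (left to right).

2 7

16 in 2 cells must be {7,9}.
The 9 across and the 16 down share only 7, so R1C2 = 7.
The 16 across and the 9 down share only 7, so R2C1 = 7.
R2C2 = 16 − 7 = 9 completes the 16 across.
R1C1 = 9 − 7 = 2 completes the 9 across.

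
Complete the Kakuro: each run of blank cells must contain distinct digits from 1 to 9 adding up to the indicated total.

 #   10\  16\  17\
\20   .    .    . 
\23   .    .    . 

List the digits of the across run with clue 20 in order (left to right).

23 in 3 cells must be {6,8,9}; 16 in 2 cells must be {7,9}; 17 in 2 cells must be {8,9}.
The 23 across and the 16 down share only 9, so R2C2 = 9.
Given what's placed, R2C3 must be 8 to fit the 23 across and 17 down.
R1C2 = 16 − 9 = 7 completes the 16 down.
R1C3 = 17 − 8 = 9 completes the 17 down.
R2C1 = 23 − 17 = 6 completes the 23 across.
R1C1 = 20 − 16 = 4 completes the 20 across.

4 7 9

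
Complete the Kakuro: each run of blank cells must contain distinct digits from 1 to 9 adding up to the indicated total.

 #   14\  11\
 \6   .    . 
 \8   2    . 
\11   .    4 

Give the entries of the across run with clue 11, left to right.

R2C2 = 8 − 2 = 6 completes the 8 across.
R3C1 = 11 − 4 = 7 completes the 11 across.
R1C1 = 14 − 9 = 5 completes the 14 down.
R1C2 = 6 − 5 = 1 completes the 6 across.

7, 4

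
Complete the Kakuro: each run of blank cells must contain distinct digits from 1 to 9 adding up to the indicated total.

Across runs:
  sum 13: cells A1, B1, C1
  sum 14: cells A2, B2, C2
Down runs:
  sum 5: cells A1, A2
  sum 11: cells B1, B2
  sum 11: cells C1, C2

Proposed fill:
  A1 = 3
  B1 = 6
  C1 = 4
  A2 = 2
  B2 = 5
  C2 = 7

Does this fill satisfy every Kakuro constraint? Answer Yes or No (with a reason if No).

Across: 3+6+4=13; 2+5+7=14. Down: 3+2=5; 6+5=11; 4+7=11. No digit repeats within any run.

Yes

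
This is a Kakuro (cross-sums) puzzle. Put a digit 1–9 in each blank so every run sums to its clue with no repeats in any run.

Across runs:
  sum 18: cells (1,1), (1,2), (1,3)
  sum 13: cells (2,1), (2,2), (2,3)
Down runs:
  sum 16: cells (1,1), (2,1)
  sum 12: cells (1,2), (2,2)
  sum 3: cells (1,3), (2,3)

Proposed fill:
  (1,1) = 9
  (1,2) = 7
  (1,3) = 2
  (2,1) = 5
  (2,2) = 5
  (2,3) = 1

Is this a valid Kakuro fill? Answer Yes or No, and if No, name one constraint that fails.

No — the across run (2,1)–(2,3) sums to 11, not 13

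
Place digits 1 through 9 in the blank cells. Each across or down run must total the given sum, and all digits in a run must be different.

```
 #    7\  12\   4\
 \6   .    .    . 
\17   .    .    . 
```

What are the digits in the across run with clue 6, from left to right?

2 3 1

6 in 3 cells must be {1,2,3}; 4 in 2 cells must be {1,3}.
The 6 across and the 12 down share only 3, so R1C2 = 3.
Given what's placed, R1C3 must be 1 to fit the 6 across and 4 down.
R2C2 = 12 − 3 = 9 completes the 12 down.
R2C3 = 4 − 1 = 3 completes the 4 down.
R1C1 = 6 − 4 = 2 completes the 6 across.
R2C1 = 17 − 12 = 5 completes the 17 across.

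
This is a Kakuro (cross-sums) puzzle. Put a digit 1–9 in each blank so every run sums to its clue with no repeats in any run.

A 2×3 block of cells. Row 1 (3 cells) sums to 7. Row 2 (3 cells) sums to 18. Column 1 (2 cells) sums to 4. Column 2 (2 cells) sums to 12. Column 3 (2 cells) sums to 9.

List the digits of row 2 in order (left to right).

7 in 3 cells must be {1,2,4}; 4 in 2 cells must be {1,3}.
The 7 across and the 4 down share only 1, so (1,1) = 1.
Given what's placed, (1,2) must be 4 to fit the 7 across and 12 down.
(1,3) = 7 − 5 = 2 completes the 7 across.
(2,1) = 4 − 1 = 3 completes the 4 down.
(2,2) = 12 − 4 = 8 completes the 12 down.
(2,3) = 18 − 11 = 7 completes the 18 across.

3 8 7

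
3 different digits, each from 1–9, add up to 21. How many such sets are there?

3 distinct digits from 1–9 sum between 6 and 24.
Enumerating: {4,8,9}, {5,7,9}, {6,7,8}.

3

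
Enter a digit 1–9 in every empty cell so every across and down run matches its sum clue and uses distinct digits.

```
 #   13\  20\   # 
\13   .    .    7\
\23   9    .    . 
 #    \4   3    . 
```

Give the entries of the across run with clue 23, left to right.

23 in 3 cells must be {6,8,9}; 4 in 2 cells must be {1,3}.
R1C1 = 13 − 9 = 4 completes the 13 down.
R1C2 = 13 − 4 = 9 completes the 13 across.
R2C2 = 20 − 12 = 8 completes the 20 down.
R2C3 = 23 − 17 = 6 completes the 23 across.
R3C3 = 4 − 3 = 1 completes the 4 across.

9, 8, 6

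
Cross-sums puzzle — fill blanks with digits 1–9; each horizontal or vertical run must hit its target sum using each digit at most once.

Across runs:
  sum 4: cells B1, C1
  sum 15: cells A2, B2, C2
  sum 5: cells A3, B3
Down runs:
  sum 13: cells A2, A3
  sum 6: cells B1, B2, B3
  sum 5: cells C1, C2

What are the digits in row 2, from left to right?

9, 2, 4

4 in 2 cells must be {1,3}; 6 in 3 cells must be {1,2,3}.
The 5 across and the 13 down share only 4, so A3 = 4.
B3 = 5 − 4 = 1 completes the 5 across.
B1 = 3: the only remaining digit allowed by both the 4 across and the 6 down.
C1 = 4 − 3 = 1 completes the 4 across.
A2 = 13 − 4 = 9 completes the 13 down.
B2 = 6 − 4 = 2 completes the 6 down.
C2 = 15 − 11 = 4 completes the 15 across.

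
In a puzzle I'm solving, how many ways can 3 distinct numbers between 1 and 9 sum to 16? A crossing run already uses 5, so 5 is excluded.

5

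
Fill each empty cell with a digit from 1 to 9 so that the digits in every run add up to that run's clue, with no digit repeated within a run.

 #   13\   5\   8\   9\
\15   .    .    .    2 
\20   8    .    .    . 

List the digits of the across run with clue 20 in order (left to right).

8 4 1 7

R1C1 = 13 − 8 = 5 completes the 13 down.
Given what's placed, R1C2 must be 1 to fit the 15 across and 5 down.
R1C3 = 15 − 8 = 7 completes the 15 across.
R2C2 = 5 − 1 = 4 completes the 5 down.
R2C3 = 8 − 7 = 1 completes the 8 down.
R2C4 = 20 − 13 = 7 completes the 20 across.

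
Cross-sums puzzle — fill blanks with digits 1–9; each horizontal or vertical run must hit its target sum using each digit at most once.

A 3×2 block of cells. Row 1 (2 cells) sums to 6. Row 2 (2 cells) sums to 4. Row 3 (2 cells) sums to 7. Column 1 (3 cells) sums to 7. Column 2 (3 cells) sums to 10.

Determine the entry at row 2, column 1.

1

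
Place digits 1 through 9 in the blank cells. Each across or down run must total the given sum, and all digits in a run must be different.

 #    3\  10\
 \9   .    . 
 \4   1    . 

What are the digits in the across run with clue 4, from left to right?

4 in 2 cells must be {1,3}; 3 in 2 cells must be {1,2}.
R1C1 = 3 − 1 = 2 completes the 3 down.
R1C2 = 9 − 2 = 7 completes the 9 across.
R2C2 = 4 − 1 = 3 completes the 4 across.

1 3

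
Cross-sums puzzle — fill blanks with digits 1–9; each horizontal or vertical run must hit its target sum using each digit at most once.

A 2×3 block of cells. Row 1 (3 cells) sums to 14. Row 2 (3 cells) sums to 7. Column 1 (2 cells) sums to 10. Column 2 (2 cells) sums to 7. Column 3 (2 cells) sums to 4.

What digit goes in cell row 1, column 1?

6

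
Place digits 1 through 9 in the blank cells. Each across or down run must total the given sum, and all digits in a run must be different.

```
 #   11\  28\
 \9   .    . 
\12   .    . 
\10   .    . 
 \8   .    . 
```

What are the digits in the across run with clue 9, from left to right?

5 4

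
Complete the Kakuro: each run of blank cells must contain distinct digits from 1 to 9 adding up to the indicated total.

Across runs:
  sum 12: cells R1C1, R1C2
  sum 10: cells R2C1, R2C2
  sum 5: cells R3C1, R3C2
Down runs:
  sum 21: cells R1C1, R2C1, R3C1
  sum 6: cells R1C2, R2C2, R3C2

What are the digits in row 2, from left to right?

6 in 3 cells must be {1,2,3}.
The 12 across and the 6 down share only 3, so R1C2 = 3.
The 5 across and the 21 down share only 4, so R3C1 = 4.
R3C2 = 5 − 4 = 1 completes the 5 across.
R1C1 = 12 − 3 = 9 completes the 12 across.
R2C1 = 21 − 13 = 8 completes the 21 down.
R2C2 = 10 − 8 = 2 completes the 10 across.

8 2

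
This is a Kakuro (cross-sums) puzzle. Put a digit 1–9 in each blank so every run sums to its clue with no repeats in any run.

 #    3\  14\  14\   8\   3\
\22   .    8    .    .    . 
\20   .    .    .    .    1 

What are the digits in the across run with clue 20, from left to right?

3 in 2 cells must be {1,2}.
R1C5 = 3 − 1 = 2 completes the 3 down.
Given what's placed, R2C1 must be 2 to fit the 20 across and 3 down.
R2C2 = 14 − 8 = 6 completes the 14 down.
R2C3 = 8: the only remaining digit allowed by both the 20 across and the 14 down.
R2C4 = 20 − 17 = 3 completes the 20 across.

2, 6, 8, 3, 1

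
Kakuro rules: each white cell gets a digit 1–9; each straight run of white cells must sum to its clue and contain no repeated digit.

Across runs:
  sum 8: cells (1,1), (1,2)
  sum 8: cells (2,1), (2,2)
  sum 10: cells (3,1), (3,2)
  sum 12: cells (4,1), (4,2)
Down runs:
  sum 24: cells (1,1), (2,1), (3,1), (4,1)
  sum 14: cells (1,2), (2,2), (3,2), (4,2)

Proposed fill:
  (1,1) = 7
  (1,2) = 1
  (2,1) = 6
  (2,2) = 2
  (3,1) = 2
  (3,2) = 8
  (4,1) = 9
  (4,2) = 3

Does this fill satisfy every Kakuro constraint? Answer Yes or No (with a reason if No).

Across: 7+1=8; 6+2=8; 2+8=10; 9+3=12. Down: 7+6+2+9=24; 1+2+8+3=14. No digit repeats within any run.

Yes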